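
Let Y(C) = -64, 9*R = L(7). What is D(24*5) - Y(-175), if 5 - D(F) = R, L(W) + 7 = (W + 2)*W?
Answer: 565/9 ≈ 62.778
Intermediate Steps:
L(W) = -7 + W*(2 + W) (L(W) = -7 + (W + 2)*W = -7 + (2 + W)*W = -7 + W*(2 + W))
R = 56/9 (R = (-7 + 7² + 2*7)/9 = (-7 + 49 + 14)/9 = (⅑)*56 = 56/9 ≈ 6.2222)
D(F) = -11/9 (D(F) = 5 - 1*56/9 = 5 - 56/9 = -11/9)
D(24*5) - Y(-175) = -11/9 - 1*(-64) = -11/9 + 64 = 565/9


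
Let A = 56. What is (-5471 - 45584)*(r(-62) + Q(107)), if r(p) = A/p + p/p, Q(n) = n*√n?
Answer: -153165/31 - 5462885*√107 ≈ -5.6513e+7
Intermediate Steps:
Q(n) = n^(3/2)
r(p) = 1 + 56/p (r(p) = 56/p + p/p = 56/p + 1 = 1 + 56/p)
(-5471 - 45584)*(r(-62) + Q(107)) = (-5471 - 45584)*((56 - 62)/(-62) + 107^(3/2)) = -51055*(-1/62*(-6) + 107*√107) = -51055*(3/31 + 107*√107) = -153165/31 - 5462885*√107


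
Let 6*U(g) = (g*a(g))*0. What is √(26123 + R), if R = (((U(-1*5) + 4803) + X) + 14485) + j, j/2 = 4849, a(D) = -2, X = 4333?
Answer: √59442 ≈ 243.81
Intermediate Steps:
j = 9698 (j = 2*4849 = 9698)
U(g) = 0 (U(g) = ((g*(-2))*0)/6 = (-2*g*0)/6 = (⅙)*0 = 0)
R = 33319 (R = (((0 + 4803) + 4333) + 14485) + 9698 = ((4803 + 4333) + 14485) + 9698 = (9136 + 14485) + 9698 = 23621 + 9698 = 33319)
√(26123 + R) = √(26123 + 33319) = √59442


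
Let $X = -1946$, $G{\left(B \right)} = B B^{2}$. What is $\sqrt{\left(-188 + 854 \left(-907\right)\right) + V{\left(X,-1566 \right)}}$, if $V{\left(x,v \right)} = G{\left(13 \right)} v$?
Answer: $2 i \sqrt{1053817} \approx 2053.1 i$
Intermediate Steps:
$G{\left(B \right)} = B^{3}$
$V{\left(x,v \right)} = 2197 v$ ($V{\left(x,v \right)} = 13^{3} v = 2197 v$)
$\sqrt{\left(-188 + 854 \left(-907\right)\right) + V{\left(X,-1566 \right)}} = \sqrt{\left(-188 + 854 \left(-907\right)\right) + 2197 \left(-1566\right)} = \sqrt{\left(-188 - 774578\right) - 3440502} = \sqrt{-774766 - 3440502} = \sqrt{-4215268} = 2 i \sqrt{1053817}$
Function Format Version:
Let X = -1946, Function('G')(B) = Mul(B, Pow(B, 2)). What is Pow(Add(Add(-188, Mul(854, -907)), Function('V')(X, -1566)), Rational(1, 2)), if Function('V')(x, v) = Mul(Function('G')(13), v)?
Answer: Mul(2, I, Pow(1053817, Rational(1, 2))) ≈ Mul(2053.1, I)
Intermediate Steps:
Function('G')(B) = Pow(B, 3)
Function('V')(x, v) = Mul(2197, v) (Function('V')(x, v) = Mul(Pow(13, 3), v) = Mul(2197, v))
Pow(Add(Add(-188, Mul(854, -907)), Function('V')(X, -1566)), Rational(1, 2)) = Pow(Add(Add(-188, Mul(854, -907)), Mul(2197, -1566)), Rational(1, 2)) = Pow(Add(Add(-188, -774578), -3440502), Rational(1, 2)) = Pow(Add(-774766, -3440502), Rational(1, 2)) = Pow(-4215268, Rational(1, 2)) = Mul(2, I, Pow(1053817, Rational(1, 2)))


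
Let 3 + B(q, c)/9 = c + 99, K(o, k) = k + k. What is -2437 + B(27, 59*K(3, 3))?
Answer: 1613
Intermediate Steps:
K(o, k) = 2*k
B(q, c) = 864 + 9*c (B(q, c) = -27 + 9*(c + 99) = -27 + 9*(99 + c) = -27 + (891 + 9*c) = 864 + 9*c)
-2437 + B(27, 59*K(3, 3)) = -2437 + (864 + 9*(59*(2*3))) = -2437 + (864 + 9*(59*6)) = -2437 + (864 + 9*354) = -2437 + (864 + 3186) = -2437 + 4050 = 1613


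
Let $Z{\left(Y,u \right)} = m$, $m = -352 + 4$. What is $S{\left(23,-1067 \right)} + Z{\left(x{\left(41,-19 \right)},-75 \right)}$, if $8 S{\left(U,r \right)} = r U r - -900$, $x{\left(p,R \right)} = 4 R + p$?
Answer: $\frac{26183363}{8} \approx 3.2729 \cdot 10^{6}$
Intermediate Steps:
$x{\left(p,R \right)} = p + 4 R$
$m = -348$
$Z{\left(Y,u \right)} = -348$
$S{\left(U,r \right)} = \frac{225}{2} + \frac{U r^{2}}{8}$ ($S{\left(U,r \right)} = \frac{r U r - -900}{8} = \frac{U r r + 900}{8} = \frac{U r^{2} + 900}{8} = \frac{900 + U r^{2}}{8} = \frac{225}{2} + \frac{U r^{2}}{8}$)
$S{\left(23,-1067 \right)} + Z{\left(x{\left(41,-19 \right)},-75 \right)} = \left(\frac{225}{2} + \frac{1}{8} \cdot 23 \left(-1067\right)^{2}\right) - 348 = \left(\frac{225}{2} + \frac{1}{8} \cdot 23 \cdot 1138489\right) - 348 = \left(\frac{225}{2} + \frac{26185247}{8}\right) - 348 = \frac{26186147}{8} - 348 = \frac{26183363}{8}$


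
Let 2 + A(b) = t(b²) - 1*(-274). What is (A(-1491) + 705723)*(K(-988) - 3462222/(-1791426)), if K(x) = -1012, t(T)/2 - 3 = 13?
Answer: -1789255243395/2509 ≈ -7.1314e+8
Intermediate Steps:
t(T) = 32 (t(T) = 6 + 2*13 = 6 + 26 = 32)
A(b) = 304 (A(b) = -2 + (32 - 1*(-274)) = -2 + (32 + 274) = -2 + 306 = 304)
(A(-1491) + 705723)*(K(-988) - 3462222/(-1791426)) = (304 + 705723)*(-1012 - 3462222/(-1791426)) = 706027*(-1012 - 3462222*(-1/1791426)) = 706027*(-1012 + 577037/298571) = 706027*(-301576815/298571) = -1789255243395/2509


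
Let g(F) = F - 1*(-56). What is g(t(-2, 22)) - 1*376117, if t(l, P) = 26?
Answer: -376035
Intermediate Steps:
g(F) = 56 + F (g(F) = F + 56 = 56 + F)
g(t(-2, 22)) - 1*376117 = (56 + 26) - 1*376117 = 82 - 376117 = -376035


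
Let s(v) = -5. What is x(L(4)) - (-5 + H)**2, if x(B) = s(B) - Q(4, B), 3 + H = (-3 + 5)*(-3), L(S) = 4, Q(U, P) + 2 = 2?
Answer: -201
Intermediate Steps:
Q(U, P) = 0 (Q(U, P) = -2 + 2 = 0)
H = -9 (H = -3 + (-3 + 5)*(-3) = -3 + 2*(-3) = -3 - 6 = -9)
x(B) = -5 (x(B) = -5 - 1*0 = -5 + 0 = -5)
x(L(4)) - (-5 + H)**2 = -5 - (-5 - 9)**2 = -5 - 1*(-14)**2 = -5 - 1*196 = -5 - 196 = -201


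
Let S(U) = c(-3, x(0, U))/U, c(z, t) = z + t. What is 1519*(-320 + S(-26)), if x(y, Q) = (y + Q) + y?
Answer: -12594029/26 ≈ -4.8439e+5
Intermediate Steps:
x(y, Q) = Q + 2*y (x(y, Q) = (Q + y) + y = Q + 2*y)
c(z, t) = t + z
S(U) = (-3 + U)/U (S(U) = ((U + 2*0) - 3)/U = ((U + 0) - 3)/U = (U - 3)/U = (-3 + U)/U)
1519*(-320 + S(-26)) = 1519*(-320 + (-3 - 26)/(-26)) = 1519*(-320 - 1/26*(-29)) = 1519*(-320 + 29/26) = 1519*(-8291/26) = -12594029/26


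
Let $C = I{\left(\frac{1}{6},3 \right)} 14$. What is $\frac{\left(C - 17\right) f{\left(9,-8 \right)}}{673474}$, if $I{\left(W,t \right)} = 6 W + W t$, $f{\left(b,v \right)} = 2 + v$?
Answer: $- \frac{12}{336737} \approx -3.5636 \cdot 10^{-5}$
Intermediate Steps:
$C = 21$ ($C = \frac{6 + 3}{6} \cdot 14 = \frac{1}{6} \cdot 9 \cdot 14 = \frac{3}{2} \cdot 14 = 21$)
$\frac{\left(C - 17\right) f{\left(9,-8 \right)}}{673474} = \frac{\left(21 - 17\right) \left(2 - 8\right)}{673474} = 4 \left(-6\right) \frac{1}{673474} = \left(-24\right) \frac{1}{673474} = - \frac{12}{336737}$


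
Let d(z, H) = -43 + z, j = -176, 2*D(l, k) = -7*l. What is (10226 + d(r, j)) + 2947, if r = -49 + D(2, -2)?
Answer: 13074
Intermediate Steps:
D(l, k) = -7*l/2 (D(l, k) = (-7*l)/2 = -7*l/2)
r = -56 (r = -49 - 7/2*2 = -49 - 7 = -56)
(10226 + d(r, j)) + 2947 = (10226 + (-43 - 56)) + 2947 = (10226 - 99) + 2947 = 10127 + 2947 = 13074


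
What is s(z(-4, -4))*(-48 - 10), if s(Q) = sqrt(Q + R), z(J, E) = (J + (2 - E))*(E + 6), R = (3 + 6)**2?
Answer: -58*sqrt(85) ≈ -534.73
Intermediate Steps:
R = 81 (R = 9**2 = 81)
z(J, E) = (6 + E)*(2 + J - E) (z(J, E) = (2 + J - E)*(6 + E) = (6 + E)*(2 + J - E))
s(Q) = sqrt(81 + Q) (s(Q) = sqrt(Q + 81) = sqrt(81 + Q))
s(z(-4, -4))*(-48 - 10) = sqrt(81 + (12 - 1*(-4)**2 - 4*(-4) + 6*(-4) - 4*(-4)))*(-48 - 10) = sqrt(81 + (12 - 1*16 + 16 - 24 + 16))*(-58) = sqrt(81 + (12 - 16 + 16 - 24 + 16))*(-58) = sqrt(81 + 4)*(-58) = sqrt(85)*(-58) = -58*sqrt(85)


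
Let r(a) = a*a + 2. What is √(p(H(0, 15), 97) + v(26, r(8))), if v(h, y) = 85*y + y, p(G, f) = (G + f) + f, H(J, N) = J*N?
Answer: √5870 ≈ 76.616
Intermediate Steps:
r(a) = 2 + a² (r(a) = a² + 2 = 2 + a²)
p(G, f) = G + 2*f
v(h, y) = 86*y
√(p(H(0, 15), 97) + v(26, r(8))) = √((0*15 + 2*97) + 86*(2 + 8²)) = √((0 + 194) + 86*(2 + 64)) = √(194 + 86*66) = √(194 + 5676) = √5870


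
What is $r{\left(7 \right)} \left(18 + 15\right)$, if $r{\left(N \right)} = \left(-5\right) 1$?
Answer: $-165$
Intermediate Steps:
$r{\left(N \right)} = -5$
$r{\left(7 \right)} \left(18 + 15\right) = - 5 \left(18 + 15\right) = \left(-5\right) 33 = -165$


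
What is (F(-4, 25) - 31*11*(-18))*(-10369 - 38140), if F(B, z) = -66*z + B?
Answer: -217514356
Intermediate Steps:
F(B, z) = B - 66*z
(F(-4, 25) - 31*11*(-18))*(-10369 - 38140) = ((-4 - 66*25) - 31*11*(-18))*(-10369 - 38140) = ((-4 - 1650) - 341*(-18))*(-48509) = (-1654 + 6138)*(-48509) = 4484*(-48509) = -217514356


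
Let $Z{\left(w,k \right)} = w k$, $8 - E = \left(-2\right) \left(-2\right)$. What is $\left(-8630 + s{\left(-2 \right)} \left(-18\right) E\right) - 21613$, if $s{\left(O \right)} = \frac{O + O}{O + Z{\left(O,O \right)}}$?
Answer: $-30099$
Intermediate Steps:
$E = 4$ ($E = 8 - \left(-2\right) \left(-2\right) = 8 - 4 = 4$)
$Z{\left(w,k \right)} = k w$
$s{\left(O \right)} = \frac{2 O}{O + O^{2}}$ ($s{\left(O \right)} = \frac{O + O}{O + O O} = \frac{2 O}{O + O^{2}}$)
$\left(-8630 + s{\left(-2 \right)} \left(-18\right) E\right) - 21613 = \left(-8630 + \frac{2}{1 - 2} \left(-18\right) 4\right) - 21613 = \left(-8630 + \frac{2}{-1} \left(-18\right) 4\right) - 21613 = \left(-8630 + 2 \left(-1\right) \left(-18\right) 4\right) - 21613 = \left(-8630 + \left(-2\right) \left(-18\right) 4\right) - 21613 = \left(-8630 + 36 \cdot 4\right) - 21613 = \left(-8630 + 144\right) - 21613 = -8486 - 21613 = -30099$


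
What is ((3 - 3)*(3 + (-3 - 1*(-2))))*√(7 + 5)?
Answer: 0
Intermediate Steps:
((3 - 3)*(3 + (-3 - 1*(-2))))*√(7 + 5) = (0*(3 + (-3 + 2)))*√12 = (0*(3 - 1))*(2*√3) = (0*2)*(2*√3) = 0*(2*√3) = 0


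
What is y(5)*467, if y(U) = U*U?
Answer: 11675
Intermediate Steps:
y(U) = U²
y(5)*467 = 5²*467 = 25*467 = 11675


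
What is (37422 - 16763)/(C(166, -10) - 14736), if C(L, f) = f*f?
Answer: -20659/14636 ≈ -1.4115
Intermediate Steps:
C(L, f) = f**2
(37422 - 16763)/(C(166, -10) - 14736) = (37422 - 16763)/((-10)**2 - 14736) = 20659/(100 - 14736) = 20659/(-14636) = 20659*(-1/14636) = -20659/14636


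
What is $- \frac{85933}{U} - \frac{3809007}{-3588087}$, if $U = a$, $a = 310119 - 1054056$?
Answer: $\frac{1047332106910}{889770226173} \approx 1.1771$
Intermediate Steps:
$a = -743937$ ($a = 310119 - 1054056 = -743937$)
$U = -743937$
$- \frac{85933}{U} - \frac{3809007}{-3588087} = - \frac{85933}{-743937} - \frac{3809007}{-3588087} = \left(-85933\right) \left(- \frac{1}{743937}\right) - - \frac{1269669}{1196029} = \frac{85933}{743937} + \frac{1269669}{1196029} = \frac{1047332106910}{889770226173}$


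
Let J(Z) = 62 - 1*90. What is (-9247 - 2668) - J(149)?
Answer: -11887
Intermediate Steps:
J(Z) = -28 (J(Z) = 62 - 90 = -28)
(-9247 - 2668) - J(149) = (-9247 - 2668) - 1*(-28) = -11915 + 28 = -11887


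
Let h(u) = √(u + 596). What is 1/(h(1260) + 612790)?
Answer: 306395/187755791122 - 2*√29/93877895561 ≈ 1.6318e-6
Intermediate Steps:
h(u) = √(596 + u)
1/(h(1260) + 612790) = 1/(√(596 + 1260) + 612790) = 1/(√1856 + 612790) = 1/(8*√29 + 612790) = 1/(612790 + 8*√29)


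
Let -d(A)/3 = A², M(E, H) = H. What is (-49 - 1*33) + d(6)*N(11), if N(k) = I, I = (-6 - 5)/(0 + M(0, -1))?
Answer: -1270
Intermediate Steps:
I = 11 (I = (-6 - 5)/(0 - 1) = -11/(-1) = -11*(-1) = 11)
N(k) = 11
d(A) = -3*A²
(-49 - 1*33) + d(6)*N(11) = (-49 - 1*33) - 3*6²*11 = (-49 - 33) - 3*36*11 = -82 - 108*11 = -82 - 1188 = -1270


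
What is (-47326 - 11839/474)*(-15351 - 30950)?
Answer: 1039196451263/474 ≈ 2.1924e+9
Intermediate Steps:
(-47326 - 11839/474)*(-15351 - 30950) = (-47326 - 11839*1/474)*(-46301) = (-47326 - 11839/474)*(-46301) = -22444363/474*(-46301) = 1039196451263/474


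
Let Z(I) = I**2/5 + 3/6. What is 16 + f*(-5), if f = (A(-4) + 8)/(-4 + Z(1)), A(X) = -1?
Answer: 878/33 ≈ 26.606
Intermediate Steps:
Z(I) = 1/2 + I**2/5 (Z(I) = I**2*(1/5) + 3*(1/6) = I**2/5 + 1/2 = 1/2 + I**2/5)
f = -70/33 (f = (-1 + 8)/(-4 + (1/2 + (1/5)*1**2)) = 7/(-4 + (1/2 + (1/5)*1)) = 7/(-4 + (1/2 + 1/5)) = 7/(-4 + 7/10) = 7/(-33/10) = 7*(-10/33) = -70/33 ≈ -2.1212)
16 + f*(-5) = 16 - 70/33*(-5) = 16 + 350/33 = 878/33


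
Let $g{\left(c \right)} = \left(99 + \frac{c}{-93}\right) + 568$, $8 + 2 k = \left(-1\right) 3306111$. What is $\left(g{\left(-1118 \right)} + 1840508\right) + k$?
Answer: $\frac{34991719}{186} \approx 1.8813 \cdot 10^{5}$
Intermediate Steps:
$k = - \frac{3306119}{2}$ ($k = -4 + \frac{\left(-1\right) 3306111}{2} = -4 + \frac{1}{2} \left(-3306111\right) = -4 - \frac{3306111}{2} = - \frac{3306119}{2} \approx -1.6531 \cdot 10^{6}$)
$g{\left(c \right)} = 667 - \frac{c}{93}$ ($g{\left(c \right)} = \left(99 + c \left(- \frac{1}{93}\right)\right) + 568 = \left(99 - \frac{c}{93}\right) + 568 = 667 - \frac{c}{93}$)
$\left(g{\left(-1118 \right)} + 1840508\right) + k = \left(\left(667 - - \frac{1118}{93}\right) + 1840508\right) - \frac{3306119}{2} = \left(\left(667 + \frac{1118}{93}\right) + 1840508\right) - \frac{3306119}{2} = \left(\frac{63149}{93} + 1840508\right) - \frac{3306119}{2} = \frac{171230393}{93} - \frac{3306119}{2} = \frac{34991719}{186}$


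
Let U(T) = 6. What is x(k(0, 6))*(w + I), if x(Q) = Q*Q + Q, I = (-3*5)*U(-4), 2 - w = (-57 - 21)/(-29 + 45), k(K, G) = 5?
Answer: -9975/4 ≈ -2493.8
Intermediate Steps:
w = 55/8 (w = 2 - (-57 - 21)/(-29 + 45) = 2 - (-78)/16 = 2 - 1*(-39/8) = 2 + 39/8 = 55/8 ≈ 6.8750)
I = -90 (I = -3*5*6 = -15*6 = -90)
x(Q) = Q + Q² (x(Q) = Q² + Q = Q + Q²)
x(k(0, 6))*(w + I) = (5*(1 + 5))*(55/8 - 90) = (5*6)*(-665/8) = 30*(-665/8) = -9975/4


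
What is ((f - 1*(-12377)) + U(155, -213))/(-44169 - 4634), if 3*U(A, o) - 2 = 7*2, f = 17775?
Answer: -90472/146409 ≈ -0.61794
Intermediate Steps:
U(A, o) = 16/3 (U(A, o) = 2/3 + (7*2)/3 = 2/3 + (1/3)*14 = 2/3 + 14/3 = 16/3)
((f - 1*(-12377)) + U(155, -213))/(-44169 - 4634) = ((17775 - 1*(-12377)) + 16/3)/(-44169 - 4634) = ((17775 + 12377) + 16/3)/(-48803) = (30152 + 16/3)*(-1/48803) = (90472/3)*(-1/48803) = -90472/146409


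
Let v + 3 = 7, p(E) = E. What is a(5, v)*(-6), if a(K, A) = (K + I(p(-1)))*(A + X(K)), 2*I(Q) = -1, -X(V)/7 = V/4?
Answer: 513/4 ≈ 128.25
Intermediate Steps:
X(V) = -7*V/4
v = 4 (v = -3 + 7 = 4)
I(Q) = -1/2 (I(Q) = (1/2)*(-1) = -1/2)
a(K, A) = (-1/2 + K)*(A - 7*K/4) (a(K, A) = (K - 1/2)*(A - 7*K/4) = (-1/2 + K)*(A - 7*K/4))
a(5, v)*(-6) = (-7/4*5**2 - 1/2*4 + (7/8)*5 + 4*5)*(-6) = (-7/4*25 - 2 + 35/8 + 20)*(-6) = (-175/4 - 2 + 35/8 + 20)*(-6) = -171/8*(-6) = 513/4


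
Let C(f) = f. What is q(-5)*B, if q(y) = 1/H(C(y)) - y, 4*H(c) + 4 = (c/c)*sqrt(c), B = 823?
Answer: 73247/21 - 3292*I*sqrt(5)/21 ≈ 3488.0 - 350.53*I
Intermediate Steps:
H(c) = -1 + sqrt(c)/4 (H(c) = -1 + ((c/c)*sqrt(c))/4 = -1 + (1*sqrt(c))/4 = -1 + sqrt(c)/4)
q(y) = 1/(-1 + sqrt(y)/4) - y
q(-5)*B = ((4 - 1*(-5)*(-4 + sqrt(-5)))/(-4 + sqrt(-5)))*823 = ((4 - 1*(-5)*(-4 + I*sqrt(5)))/(-4 + I*sqrt(5)))*823 = ((4 + (-20 + 5*I*sqrt(5)))/(-4 + I*sqrt(5)))*823 = ((-16 + 5*I*sqrt(5))/(-4 + I*sqrt(5)))*823 = 823*(-16 + 5*I*sqrt(5))/(-4 + I*sqrt(5))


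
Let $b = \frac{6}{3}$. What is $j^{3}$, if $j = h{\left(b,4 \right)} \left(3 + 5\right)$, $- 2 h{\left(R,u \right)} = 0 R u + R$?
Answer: $-512$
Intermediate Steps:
$b = 2$ ($b = 6 \cdot \frac{1}{3} = 2$)
$h{\left(R,u \right)} = - \frac{R}{2}$ ($h{\left(R,u \right)} = - \frac{0 R u + R}{2} = - \frac{0 u + R}{2} = - \frac{0 + R}{2} = - \frac{R}{2}$)
$j = -8$ ($j = \left(- \frac{1}{2}\right) 2 \left(3 + 5\right) = \left(-1\right) 8 = -8$)
$j^{3} = \left(-8\right)^{3} = -512$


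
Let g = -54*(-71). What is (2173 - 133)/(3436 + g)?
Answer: 204/727 ≈ 0.28061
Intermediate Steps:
g = 3834
(2173 - 133)/(3436 + g) = (2173 - 133)/(3436 + 3834) = 2040/7270 = 2040*(1/7270) = 204/727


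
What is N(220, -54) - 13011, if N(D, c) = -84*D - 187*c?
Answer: -21393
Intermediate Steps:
N(D, c) = -187*c - 84*D
N(220, -54) - 13011 = (-187*(-54) - 84*220) - 13011 = (10098 - 18480) - 13011 = -8382 - 13011 = -21393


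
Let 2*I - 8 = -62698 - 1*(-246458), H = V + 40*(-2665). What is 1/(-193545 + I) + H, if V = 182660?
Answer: 7732335659/101661 ≈ 76060.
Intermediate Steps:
H = 76060 (H = 182660 + 40*(-2665) = 182660 - 106600 = 76060)
I = 91884 (I = 4 + (-62698 - 1*(-246458))/2 = 4 + (-62698 + 246458)/2 = 4 + (½)*183760 = 4 + 91880 = 91884)
1/(-193545 + I) + H = 1/(-193545 + 91884) + 76060 = 1/(-101661) + 76060 = -1/101661 + 76060 = 7732335659/101661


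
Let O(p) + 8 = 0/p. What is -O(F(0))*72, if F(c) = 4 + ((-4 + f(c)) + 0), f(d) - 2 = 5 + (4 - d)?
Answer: 576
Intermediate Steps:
f(d) = 11 - d (f(d) = 2 + (5 + (4 - d)) = 2 + (9 - d) = 11 - d)
F(c) = 11 - c (F(c) = 4 + ((-4 + (11 - c)) + 0) = 4 + ((7 - c) + 0) = 4 + (7 - c) = 11 - c)
O(p) = -8 (O(p) = -8 + 0/p = -8 + 0 = -8)
-O(F(0))*72 = -(-8)*72 = -1*(-576) = 576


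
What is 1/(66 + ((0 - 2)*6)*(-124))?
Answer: 1/1554 ≈ 0.00064350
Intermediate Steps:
1/(66 + ((0 - 2)*6)*(-124)) = 1/(66 - 2*6*(-124)) = 1/(66 - 12*(-124)) = 1/(66 + 1488) = 1/1554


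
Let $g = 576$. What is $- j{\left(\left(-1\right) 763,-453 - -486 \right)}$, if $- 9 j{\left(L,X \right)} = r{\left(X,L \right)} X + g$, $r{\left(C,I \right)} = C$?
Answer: $185$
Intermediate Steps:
$j{\left(L,X \right)} = -64 - \frac{X^{2}}{9}$ ($j{\left(L,X \right)} = - \frac{X X + 576}{9} = - \frac{X^{2} + 576}{9} = - \frac{576 + X^{2}}{9} = -64 - \frac{X^{2}}{9}$)
$- j{\left(\left(-1\right) 763,-453 - -486 \right)} = - (-64 - \frac{\left(-453 - -486\right)^{2}}{9}) = - (-64 - \frac{\left(-453 + 486\right)^{2}}{9}) = - (-64 - \frac{33^{2}}{9}) = - (-64 - 121) = \left(-1\right) \left(-185\right) = 185$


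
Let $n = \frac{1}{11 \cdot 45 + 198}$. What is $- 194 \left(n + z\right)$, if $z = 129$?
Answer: $- \frac{17343212}{693} \approx -25026.0$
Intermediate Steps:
$n = \frac{1}{693}$ ($n = \frac{1}{495 + 198} = \frac{1}{693} \approx 0.001443$)
$- 194 \left(n + z\right) = - 194 \left(\frac{1}{693} + 129\right) = \left(-194\right) \frac{89398}{693} = - \frac{17343212}{693}$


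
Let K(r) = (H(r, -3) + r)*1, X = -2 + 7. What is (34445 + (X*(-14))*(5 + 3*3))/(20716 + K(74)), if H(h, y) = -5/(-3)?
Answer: 20079/12475 ≈ 1.6095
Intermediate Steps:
X = 5
H(h, y) = 5/3 (H(h, y) = -5*(-⅓) = 5/3)
K(r) = 5/3 + r (K(r) = (5/3 + r)*1 = 5/3 + r)
(34445 + (X*(-14))*(5 + 3*3))/(20716 + K(74)) = (34445 + (5*(-14))*(5 + 3*3))/(20716 + (5/3 + 74)) = (34445 - 70*(5 + 9))/(20716 + 227/3) = (34445 - 70*14)/(62375/3) = (34445 - 980)*(3/62375) = 33465*(3/62375) = 20079/12475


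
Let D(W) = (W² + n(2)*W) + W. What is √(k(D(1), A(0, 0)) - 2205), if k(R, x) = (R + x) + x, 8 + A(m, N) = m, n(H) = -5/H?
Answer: I*√8886/2 ≈ 47.133*I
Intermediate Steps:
D(W) = W² - 3*W/2 (D(W) = (W² + (-5/2)*W) + W = (W² + (-5*½)*W) + W = (W² - 5*W/2) + W = W² - 3*W/2)
A(m, N) = -8 + m
k(R, x) = R + 2*x
√(k(D(1), A(0, 0)) - 2205) = √(((½)*1*(-3 + 2*1) + 2*(-8 + 0)) - 2205) = √(((½)*1*(-3 + 2) + 2*(-8)) - 2205) = √(((½)*1*(-1) - 16) - 2205) = √((-½ - 16) - 2205) = √(-33/2 - 2205) = √(-4443/2) = I*√8886/2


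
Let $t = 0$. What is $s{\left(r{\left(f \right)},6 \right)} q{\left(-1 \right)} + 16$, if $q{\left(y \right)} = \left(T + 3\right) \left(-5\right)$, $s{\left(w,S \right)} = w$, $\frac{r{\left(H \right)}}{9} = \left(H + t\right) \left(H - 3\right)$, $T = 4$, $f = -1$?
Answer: $-1244$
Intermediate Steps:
$r{\left(H \right)} = 9 H \left(-3 + H\right)$ ($r{\left(H \right)} = 9 \left(H + 0\right) \left(H - 3\right) = 9 H \left(-3 + H\right)$)
$q{\left(y \right)} = -35$ ($q{\left(y \right)} = \left(4 + 3\right) \left(-5\right) = 7 \left(-5\right) = -35$)
$s{\left(r{\left(f \right)},6 \right)} q{\left(-1 \right)} + 16 = 9 \left(-1\right) \left(-3 - 1\right) \left(-35\right) + 16 = 9 \left(-1\right) \left(-4\right) \left(-35\right) + 16 = 36 \left(-35\right) + 16 = -1260 + 16 = -1244$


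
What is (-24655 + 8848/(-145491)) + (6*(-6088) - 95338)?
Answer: -22772405659/145491 ≈ -1.5652e+5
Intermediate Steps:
(-24655 + 8848/(-145491)) + (6*(-6088) - 95338) = (-24655 + 8848*(-1/145491)) + (-36528 - 95338) = (-24655 - 8848/145491) - 131866 = -3587089453/145491 - 131866 = -22772405659/145491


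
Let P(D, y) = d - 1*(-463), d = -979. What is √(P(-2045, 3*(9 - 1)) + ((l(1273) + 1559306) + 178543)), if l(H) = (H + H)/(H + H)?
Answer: √1737334 ≈ 1318.1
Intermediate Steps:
l(H) = 1 (l(H) = (2*H)/((2*H)) = (2*H)*(1/(2*H)) = 1)
P(D, y) = -516 (P(D, y) = -979 - 1*(-463) = -979 + 463 = -516)
√(P(-2045, 3*(9 - 1)) + ((l(1273) + 1559306) + 178543)) = √(-516 + ((1 + 1559306) + 178543)) = √(-516 + (1559307 + 178543)) = √(-516 + 1737850) = √1737334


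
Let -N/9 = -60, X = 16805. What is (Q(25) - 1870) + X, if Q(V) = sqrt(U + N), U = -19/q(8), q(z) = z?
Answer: 14935 + sqrt(8602)/4 ≈ 14958.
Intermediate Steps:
N = 540 (N = -9*(-60) = 540)
U = -19/8 ≈ -2.3750
Q(V) = sqrt(8602)/4 (Q(V) = sqrt(-19/8 + 540) = sqrt(4301/8) = sqrt(8602)/4)
(Q(25) - 1870) + X = (sqrt(8602)/4 - 1870) + 16805 = (-1870 + sqrt(8602)/4) + 16805 = 14935 + sqrt(8602)/4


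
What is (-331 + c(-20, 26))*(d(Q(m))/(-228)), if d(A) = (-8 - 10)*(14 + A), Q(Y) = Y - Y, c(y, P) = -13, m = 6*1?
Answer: -7224/19 ≈ -380.21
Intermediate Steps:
m = 6
Q(Y) = 0
d(A) = -252 - 18*A (d(A) = -18*(14 + A) = -252 - 18*A)
(-331 + c(-20, 26))*(d(Q(m))/(-228)) = (-331 - 13)*((-252 - 18*0)/(-228)) = -344*(-252 + 0)*(-1)/228 = -(-86688)*(-1)/228 = -344*21/19 = -7224/19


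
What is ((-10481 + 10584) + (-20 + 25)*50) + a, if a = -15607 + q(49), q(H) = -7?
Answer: -15261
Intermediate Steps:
a = -15614 (a = -15607 - 7 = -15614)
((-10481 + 10584) + (-20 + 25)*50) + a = ((-10481 + 10584) + (-20 + 25)*50) - 15614 = (103 + 5*50) - 15614 = (103 + 250) - 15614 = 353 - 15614 = -15261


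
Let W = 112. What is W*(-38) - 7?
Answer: -4263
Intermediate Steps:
W*(-38) - 7 = 112*(-38) - 7 = -4256 - 7 = -4263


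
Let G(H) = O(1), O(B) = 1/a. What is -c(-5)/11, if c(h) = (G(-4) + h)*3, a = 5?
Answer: 72/55 ≈ 1.3091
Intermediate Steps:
O(B) = ⅕ (O(B) = 1/5 = 1*(⅕) = ⅕)
G(H) = ⅕
c(h) = ⅗ + 3*h (c(h) = (⅕ + h)*3 = ⅗ + 3*h)
-c(-5)/11 = -(⅗ + 3*(-5))/11 = -(⅗ - 15)*(1/11) = -1*(-72/5)*(1/11) = (72/5)*(1/11) = 72/55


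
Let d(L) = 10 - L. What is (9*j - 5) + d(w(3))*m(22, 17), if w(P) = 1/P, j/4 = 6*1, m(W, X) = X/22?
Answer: 14419/66 ≈ 218.47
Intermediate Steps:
m(W, X) = X/22 (m(W, X) = X*(1/22) = X/22)
j = 24 (j = 4*(6*1) = 4*6 = 24)
w(P) = 1/P
(9*j - 5) + d(w(3))*m(22, 17) = (9*24 - 5) + (10 - 1/3)*((1/22)*17) = (216 - 5) + (10 - 1*1/3)*(17/22) = 211 + (10 - 1/3)*(17/22) = 211 + (29/3)*(17/22) = 211 + 493/66 = 14419/66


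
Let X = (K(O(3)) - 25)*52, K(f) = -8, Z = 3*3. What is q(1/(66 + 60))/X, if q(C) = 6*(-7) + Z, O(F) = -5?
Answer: 1/52 ≈ 0.019231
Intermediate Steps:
Z = 9
q(C) = -33 (q(C) = 6*(-7) + 9 = -42 + 9 = -33)
X = -1716 (X = (-8 - 25)*52 = -33*52 = -1716)
q(1/(66 + 60))/X = -33/(-1716) = -33*(-1/1716) = 1/52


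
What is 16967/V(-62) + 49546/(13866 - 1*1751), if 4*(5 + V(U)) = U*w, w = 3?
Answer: -406007172/1247845 ≈ -325.37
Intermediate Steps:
V(U) = -5 + 3*U/4 (V(U) = -5 + (U*3)/4 = -5 + (3*U)/4 = -5 + 3*U/4)
16967/V(-62) + 49546/(13866 - 1*1751) = 16967/(-5 + (¾)*(-62)) + 49546/(13866 - 1*1751) = 16967/(-5 - 93/2) + 49546/(13866 - 1751) = 16967/(-103/2) + 49546/12115 = 16967*(-2/103) + 49546*(1/12115) = -33934/103 + 49546/12115 = -406007172/1247845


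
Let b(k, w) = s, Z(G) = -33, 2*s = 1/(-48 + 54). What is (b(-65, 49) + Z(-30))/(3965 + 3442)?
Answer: -395/88884 ≈ -0.0044440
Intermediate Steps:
s = 1/12 (s = 1/(2*(-48 + 54)) = (½)/6 = (½)*(⅙) = 1/12 ≈ 0.083333)
b(k, w) = 1/12
(b(-65, 49) + Z(-30))/(3965 + 3442) = (1/12 - 33)/(3965 + 3442) = -395/12/7407 = -395/12*1/7407 = -395/88884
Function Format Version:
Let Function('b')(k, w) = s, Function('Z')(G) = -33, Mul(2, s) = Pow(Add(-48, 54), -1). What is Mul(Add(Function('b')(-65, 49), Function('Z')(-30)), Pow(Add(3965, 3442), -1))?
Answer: Rational(-395, 88884) ≈ -0.0044440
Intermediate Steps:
s = Rational(1, 12) (s = Mul(Rational(1, 2), Pow(Add(-48, 54), -1)) = Mul(Rational(1, 2), Pow(6, -1)) = Mul(Rational(1, 2), Rational(1, 6)) = Rational(1, 12) ≈ 0.083333)
Function('b')(k, w) = Rational(1, 12)
Mul(Add(Function('b')(-65, 49), Function('Z')(-30)), Pow(Add(3965, 3442), -1)) = Mul(Add(Rational(1, 12), -33), Pow(Add(3965, 3442), -1)) = Mul(Rational(-395, 12), Pow(7407, -1)) = Mul(Rational(-395, 12), Rational(1, 7407)) = Rational(-395, 88884)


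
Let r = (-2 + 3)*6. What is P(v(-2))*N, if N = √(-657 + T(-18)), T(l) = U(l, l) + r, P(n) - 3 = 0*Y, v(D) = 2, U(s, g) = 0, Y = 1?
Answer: 3*I*√651 ≈ 76.544*I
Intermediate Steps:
P(n) = 3 (P(n) = 3 + 0*1 = 3 + 0 = 3)
r = 6 (r = 1*6 = 6)
T(l) = 6 (T(l) = 0 + 6 = 6)
N = I*√651 (N = √(-657 + 6) = √(-651) = I*√651 ≈ 25.515*I)
P(v(-2))*N = 3*(I*√651) = 3*I*√651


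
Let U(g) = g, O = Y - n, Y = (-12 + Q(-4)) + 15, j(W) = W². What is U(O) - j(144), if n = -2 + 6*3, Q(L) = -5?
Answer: -20754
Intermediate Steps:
n = 16 (n = -2 + 18 = 16)
Y = -2 (Y = (-12 - 5) + 15 = -17 + 15 = -2)
O = -18 (O = -2 - 1*16 = -2 - 16 = -18)
U(O) - j(144) = -18 - 1*144² = -18 - 1*20736 = -18 - 20736 = -20754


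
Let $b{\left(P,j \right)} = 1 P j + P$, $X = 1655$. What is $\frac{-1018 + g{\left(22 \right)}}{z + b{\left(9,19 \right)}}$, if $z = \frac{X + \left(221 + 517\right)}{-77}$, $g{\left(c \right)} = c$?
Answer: $- \frac{76692}{11467} \approx -6.6881$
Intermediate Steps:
$b{\left(P,j \right)} = P + P j$ ($b{\left(P,j \right)} = P j + P = P + P j$)
$z = - \frac{2393}{77}$ ($z = \frac{1655 + \left(221 + 517\right)}{-77} = \left(1655 + 738\right) \left(- \frac{1}{77}\right) = 2393 \left(- \frac{1}{77}\right) = - \frac{2393}{77} \approx -31.078$)
$\frac{-1018 + g{\left(22 \right)}}{z + b{\left(9,19 \right)}} = \frac{-1018 + 22}{- \frac{2393}{77} + 9 \left(1 + 19\right)} = - \frac{996}{- \frac{2393}{77} + 9 \cdot 20} = - \frac{996}{- \frac{2393}{77} + 180} = - \frac{996}{\frac{11467}{77}} = \left(-996\right) \frac{77}{11467} = - \frac{76692}{11467}$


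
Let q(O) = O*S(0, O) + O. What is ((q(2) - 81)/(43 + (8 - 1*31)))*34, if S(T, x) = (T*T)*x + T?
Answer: -1343/10 ≈ -134.30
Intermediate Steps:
S(T, x) = T + x*T**2 (S(T, x) = T**2*x + T = x*T**2 + T = T + x*T**2)
q(O) = O (q(O) = O*(0*(1 + 0*O)) + O = O*(0*(1 + 0)) + O = O*(0*1) + O = O*0 + O = 0 + O = O)
((q(2) - 81)/(43 + (8 - 1*31)))*34 = ((2 - 81)/(43 + (8 - 1*31)))*34 = -79/(43 + (8 - 31))*34 = -79/(43 - 23)*34 = -79/20*34 = -1343/10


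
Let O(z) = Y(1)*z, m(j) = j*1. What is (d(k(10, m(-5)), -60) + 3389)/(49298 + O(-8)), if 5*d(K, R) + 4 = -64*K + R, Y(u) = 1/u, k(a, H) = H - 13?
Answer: 6011/82150 ≈ 0.073171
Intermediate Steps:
m(j) = j
k(a, H) = -13 + H
O(z) = z (O(z) = z/1 = 1*z = z)
d(K, R) = -⅘ - 64*K/5 + R/5 (d(K, R) = -⅘ + (-64*K + R)/5 = -⅘ + (R - 64*K)/5 = -⅘ + (-64*K/5 + R/5) = -⅘ - 64*K/5 + R/5)
(d(k(10, m(-5)), -60) + 3389)/(49298 + O(-8)) = ((-⅘ - 64*(-13 - 5)/5 + (⅕)*(-60)) + 3389)/(49298 - 8) = ((-⅘ - 64/5*(-18) - 12) + 3389)/49290 = ((-⅘ + 1152/5 - 12) + 3389)*(1/49290) = (1088/5 + 3389)*(1/49290) = (18033/5)*(1/49290) = 6011/82150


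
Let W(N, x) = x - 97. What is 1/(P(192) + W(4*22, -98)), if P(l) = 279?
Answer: 1/84 ≈ 0.011905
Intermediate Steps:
W(N, x) = -97 + x
1/(P(192) + W(4*22, -98)) = 1/(279 + (-97 - 98)) = 1/(279 - 195) = 1/84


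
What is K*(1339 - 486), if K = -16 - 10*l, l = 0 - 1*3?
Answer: 11942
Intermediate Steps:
l = -3 (l = 0 - 3 = -3)
K = 14 (K = -16 - 10*(-3) = -16 + 30 = 14)
K*(1339 - 486) = 14*(1339 - 486) = 14*853 = 11942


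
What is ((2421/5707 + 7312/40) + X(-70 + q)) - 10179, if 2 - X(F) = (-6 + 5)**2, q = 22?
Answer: -285200927/28535 ≈ -9994.8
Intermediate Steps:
X(F) = 1 (X(F) = 2 - (-6 + 5)**2 = 2 - 1*(-1)**2 = 2 - 1*1 = 2 - 1 = 1)
((2421/5707 + 7312/40) + X(-70 + q)) - 10179 = ((2421/5707 + 7312/40) + 1) - 10179 = ((2421*(1/5707) + 7312*(1/40)) + 1) - 10179 = ((2421/5707 + 914/5) + 1) - 10179 = (5228303/28535 + 1) - 10179 = 5256838/28535 - 10179 = -285200927/28535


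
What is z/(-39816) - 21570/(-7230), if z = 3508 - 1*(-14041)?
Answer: 3485485/1370808 ≈ 2.5426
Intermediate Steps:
z = 17549 (z = 3508 + 14041 = 17549)
z/(-39816) - 21570/(-7230) = 17549/(-39816) - 21570/(-7230) = 17549*(-1/39816) - 21570*(-1/7230) = -2507/5688 + 719/241 = 3485485/1370808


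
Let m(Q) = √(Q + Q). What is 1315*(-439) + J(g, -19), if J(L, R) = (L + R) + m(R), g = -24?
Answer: -577328 + I*√38 ≈ -5.7733e+5 + 6.1644*I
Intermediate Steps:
m(Q) = √2*√Q (m(Q) = √(2*Q) = √2*√Q)
J(L, R) = L + R + √2*√R (J(L, R) = (L + R) + √2*√R = L + R + √2*√R)
1315*(-439) + J(g, -19) = 1315*(-439) + (-24 - 19 + √2*√(-19)) = -577285 + (-24 - 19 + √2*(I*√19)) = -577285 + (-24 - 19 + I*√38) = -577285 + (-43 + I*√38) = -577328 + I*√38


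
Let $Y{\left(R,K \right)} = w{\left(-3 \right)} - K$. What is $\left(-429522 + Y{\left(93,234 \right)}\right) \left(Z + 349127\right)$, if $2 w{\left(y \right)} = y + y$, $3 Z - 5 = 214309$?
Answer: $-180741593835$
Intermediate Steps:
$Z = 71438$ ($Z = \frac{5}{3} + \frac{1}{3} \cdot 214309 = \frac{5}{3} + \frac{214309}{3} = 71438$)
$w{\left(y \right)} = y$ ($w{\left(y \right)} = \frac{y + y}{2} = \frac{2 y}{2} = y$)
$Y{\left(R,K \right)} = -3 - K$
$\left(-429522 + Y{\left(93,234 \right)}\right) \left(Z + 349127\right) = \left(-429522 - 237\right) \left(71438 + 349127\right) = \left(-429522 - 237\right) 420565 = \left(-429759\right) 420565 = -180741593835$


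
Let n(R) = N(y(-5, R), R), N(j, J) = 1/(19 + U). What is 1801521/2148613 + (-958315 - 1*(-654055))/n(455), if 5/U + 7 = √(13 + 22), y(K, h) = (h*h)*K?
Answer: -10786658556249/2148613 + 760650*√35/7 ≈ -4.3774e+6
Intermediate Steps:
y(K, h) = K*h² (y(K, h) = h²*K = K*h²)
U = 5/(-7 + √35) (U = 5/(-7 + √(13 + 22)) = 5/(-7 + √35) ≈ -4.6129)
N(j, J) = 1/(33/2 - 5*√35/14) (N(j, J) = 1/(19 + (-5/2 - 5*√35/14)) = 1/(33/2 - 5*√35/14))
n(R) = 231/3749 + 5*√35/3749
1801521/2148613 + (-958315 - 1*(-654055))/n(455) = 1801521/2148613 + (-958315 - 1*(-654055))/(231/3749 + 5*√35/3749) = 1801521*(1/2148613) + (-958315 + 654055)/(231/3749 + 5*√35/3749) = 1801521/2148613 - 304260/(231/3749 + 5*√35/3749)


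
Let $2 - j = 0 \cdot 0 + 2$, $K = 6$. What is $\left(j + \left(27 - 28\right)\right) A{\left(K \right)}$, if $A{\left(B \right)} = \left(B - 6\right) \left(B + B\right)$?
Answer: $0$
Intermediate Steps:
$j = 0$ ($j = 2 - \left(0 \cdot 0 + 2\right) = 2 - \left(0 + 2\right) = 2 - 2 = 0$)
$A{\left(B \right)} = 2 B \left(-6 + B\right)$ ($A{\left(B \right)} = \left(-6 + B\right) 2 B = 2 B \left(-6 + B\right)$)
$\left(j + \left(27 - 28\right)\right) A{\left(K \right)} = \left(0 + \left(27 - 28\right)\right) 2 \cdot 6 \left(-6 + 6\right) = \left(0 - 1\right) 2 \cdot 6 \cdot 0 = \left(-1\right) 0 = 0$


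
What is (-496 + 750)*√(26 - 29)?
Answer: 254*I*√3 ≈ 439.94*I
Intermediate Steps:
(-496 + 750)*√(26 - 29) = 254*√(-3) = 254*(I*√3) = 254*I*√3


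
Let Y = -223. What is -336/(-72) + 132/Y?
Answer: 2726/669 ≈ 4.0747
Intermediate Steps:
-336/(-72) + 132/Y = -336/(-72) + 132/(-223) = -336*(-1/72) + 132*(-1/223) = 14/3 - 132/223 = 2726/669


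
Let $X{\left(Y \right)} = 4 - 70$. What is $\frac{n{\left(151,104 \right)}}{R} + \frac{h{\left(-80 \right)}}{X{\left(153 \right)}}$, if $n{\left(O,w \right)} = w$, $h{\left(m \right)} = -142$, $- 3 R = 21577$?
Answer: $\frac{1521671}{712041} \approx 2.1371$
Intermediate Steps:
$R = - \frac{21577}{3}$ ($R = \left(- \frac{1}{3}\right) 21577 = - \frac{21577}{3} \approx -7192.3$)
$X{\left(Y \right)} = -66$
$\frac{n{\left(151,104 \right)}}{R} + \frac{h{\left(-80 \right)}}{X{\left(153 \right)}} = \frac{104}{- \frac{21577}{3}} - \frac{142}{-66} = 104 \left(- \frac{3}{21577}\right) - - \frac{71}{33} = - \frac{312}{21577} + \frac{71}{33} = \frac{1521671}{712041}$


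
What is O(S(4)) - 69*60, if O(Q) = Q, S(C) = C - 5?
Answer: -4141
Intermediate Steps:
S(C) = -5 + C
O(S(4)) - 69*60 = (-5 + 4) - 69*60 = -1 - 4140 = -4141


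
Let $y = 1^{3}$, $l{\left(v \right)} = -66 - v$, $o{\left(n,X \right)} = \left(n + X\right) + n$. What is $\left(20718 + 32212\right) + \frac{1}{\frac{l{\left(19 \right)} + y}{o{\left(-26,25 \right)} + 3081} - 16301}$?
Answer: $\frac{439172012881}{8297223} \approx 52930.0$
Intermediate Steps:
$o{\left(n,X \right)} = X + 2 n$ ($o{\left(n,X \right)} = \left(X + n\right) + n = X + 2 n$)
$y = 1$
$\left(20718 + 32212\right) + \frac{1}{\frac{l{\left(19 \right)} + y}{o{\left(-26,25 \right)} + 3081} - 16301} = \left(20718 + 32212\right) + \frac{1}{\frac{\left(-66 - 19\right) + 1}{\left(25 + 2 \left(-26\right)\right) + 3081} - 16301} = 52930 + \frac{1}{\frac{\left(-66 - 19\right) + 1}{\left(25 - 52\right) + 3081} - 16301} = 52930 + \frac{1}{\frac{-85 + 1}{-27 + 3081} - 16301} = 52930 + \frac{1}{- \frac{84}{3054} - 16301} = 52930 + \frac{1}{\left(-84\right) \frac{1}{3054} - 16301} = 52930 + \frac{1}{- \frac{14}{509} - 16301} = 52930 + \frac{1}{- \frac{8297223}{509}} = 52930 - \frac{509}{8297223} = \frac{439172012881}{8297223}$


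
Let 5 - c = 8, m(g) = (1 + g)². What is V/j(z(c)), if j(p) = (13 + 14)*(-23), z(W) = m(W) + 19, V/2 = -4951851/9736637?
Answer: 3301234/2015483859 ≈ 0.0016379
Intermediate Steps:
c = -3 (c = 5 - 1*8 = 5 - 8 = -3)
V = -9903702/9736637 (V = 2*(-4951851/9736637) = -9903702/9736637 ≈ -1.0172)
z(W) = 19 + (1 + W)² (z(W) = (1 + W)² + 19 = 19 + (1 + W)²)
j(p) = -621 (j(p) = 27*(-23) = -621)
V/j(z(c)) = -9903702/9736637/(-621) = -9903702/9736637*(-1/621) = 3301234/2015483859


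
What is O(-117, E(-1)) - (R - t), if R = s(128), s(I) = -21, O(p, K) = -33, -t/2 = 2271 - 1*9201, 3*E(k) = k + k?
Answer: 13848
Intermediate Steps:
E(k) = 2*k/3 (E(k) = (k + k)/3 = (2*k)/3 = 2*k/3)
t = 13860 (t = -2*(2271 - 1*9201) = -2*(2271 - 9201) = -2*(-6930) = 13860)
R = -21
O(-117, E(-1)) - (R - t) = -33 - (-21 - 1*13860) = -33 - (-21 - 13860) = -33 - 1*(-13881) = -33 + 13881 = 13848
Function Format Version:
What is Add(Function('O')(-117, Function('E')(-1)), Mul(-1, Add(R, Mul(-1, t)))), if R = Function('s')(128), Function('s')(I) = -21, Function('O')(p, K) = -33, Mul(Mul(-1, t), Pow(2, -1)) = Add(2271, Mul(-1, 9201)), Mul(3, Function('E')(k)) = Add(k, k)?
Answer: 13848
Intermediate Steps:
Function('E')(k) = Mul(Rational(2, 3), k) (Function('E')(k) = Mul(Rational(1, 3), Add(k, k)) = Mul(Rational(1, 3), Mul(2, k)) = Mul(Rational(2, 3), k))
t = 13860 (t = Mul(-2, Add(2271, Mul(-1, 9201))) = Mul(-2, Add(2271, -9201)) = Mul(-2, -6930) = 13860)
R = -21
Add(Function('O')(-117, Function('E')(-1)), Mul(-1, Add(R, Mul(-1, t)))) = Add(-33, Mul(-1, Add(-21, Mul(-1, 13860)))) = Add(-33, Mul(-1, Add(-21, -13860))) = Add(-33, Mul(-1, -13881)) = Add(-33, 13881) = 13848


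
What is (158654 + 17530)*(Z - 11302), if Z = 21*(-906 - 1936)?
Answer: -12506245056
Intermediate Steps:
Z = -59682 (Z = 21*(-2842) = -59682)
(158654 + 17530)*(Z - 11302) = (158654 + 17530)*(-59682 - 11302) = 176184*(-70984) = -12506245056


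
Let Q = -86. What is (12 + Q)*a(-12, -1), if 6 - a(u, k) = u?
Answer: -1332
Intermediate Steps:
a(u, k) = 6 - u
(12 + Q)*a(-12, -1) = (12 - 86)*(6 - 1*(-12)) = -74*(6 + 12) = -74*18 = -1332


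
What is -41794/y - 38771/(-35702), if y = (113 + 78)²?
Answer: -77724537/1302444662 ≈ -0.059676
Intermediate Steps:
y = 36481 (y = 191² = 36481)
-41794/y - 38771/(-35702) = -41794/36481 - 38771/(-35702) = -41794*1/36481 - 38771*(-1/35702) = -41794/36481 + 38771/35702 = -77724537/1302444662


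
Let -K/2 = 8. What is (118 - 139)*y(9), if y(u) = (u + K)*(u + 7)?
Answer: 2352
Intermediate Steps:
K = -16 (K = -2*8 = -16)
y(u) = (-16 + u)*(7 + u) (y(u) = (u - 16)*(u + 7) = (-16 + u)*(7 + u))
(118 - 139)*y(9) = (118 - 139)*(-112 + 9**2 - 9*9) = -21*(-112 + 81 - 81) = -21*(-112) = 2352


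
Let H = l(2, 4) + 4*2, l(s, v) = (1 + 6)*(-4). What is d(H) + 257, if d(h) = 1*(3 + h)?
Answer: 240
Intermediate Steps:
l(s, v) = -28 (l(s, v) = 7*(-4) = -28)
H = -20 (H = -28 + 4*2 = -28 + 8 = -20)
d(h) = 3 + h
d(H) + 257 = (3 - 20) + 257 = -17 + 257 = 240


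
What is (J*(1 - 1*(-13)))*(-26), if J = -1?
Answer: 364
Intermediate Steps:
(J*(1 - 1*(-13)))*(-26) = -(1 - 1*(-13))*(-26) = -(1 + 13)*(-26) = -1*14*(-26) = -14*(-26) = 364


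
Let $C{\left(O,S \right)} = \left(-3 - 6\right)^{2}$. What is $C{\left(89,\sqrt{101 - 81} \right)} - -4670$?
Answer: $4751$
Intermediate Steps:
$C{\left(O,S \right)} = 81$ ($C{\left(O,S \right)} = \left(-9\right)^{2} = 81$)
$C{\left(89,\sqrt{101 - 81} \right)} - -4670 = 81 - -4670 = 81 + 4670 = 4751$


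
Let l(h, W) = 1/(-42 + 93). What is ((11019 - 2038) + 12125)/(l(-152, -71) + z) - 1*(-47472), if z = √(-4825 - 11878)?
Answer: 6*(-187313*I + 403512*√16703)/(-I + 51*√16703) ≈ 47472.0 - 163.31*I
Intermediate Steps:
l(h, W) = 1/51
z = I*√16703 (z = √(-16703) = I*√16703 ≈ 129.24*I)
((11019 - 2038) + 12125)/(l(-152, -71) + z) - 1*(-47472) = ((11019 - 2038) + 12125)/(1/51 + I*√16703) - 1*(-47472) = (8981 + 12125)/(1/51 + I*√16703) + 47472 = 21106/(1/51 + I*√16703) + 47472 = 47472 + 21106/(1/51 + I*√16703)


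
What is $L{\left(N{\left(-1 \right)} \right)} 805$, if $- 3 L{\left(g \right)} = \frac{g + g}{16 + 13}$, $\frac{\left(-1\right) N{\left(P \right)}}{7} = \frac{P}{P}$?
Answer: $\frac{11270}{87} \approx 129.54$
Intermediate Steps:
$N{\left(P \right)} = -7$ ($N{\left(P \right)} = - 7 \frac{P}{P} = \left(-7\right) 1 = -7$)
$L{\left(g \right)} = - \frac{2 g}{87}$ ($L{\left(g \right)} = - \frac{\left(g + g\right) \frac{1}{16 + 13}}{3} = - \frac{2 g \frac{1}{29}}{3} = - \frac{\frac{2}{29} g}{3} = - \frac{2 g}{87}$)
$L{\left(N{\left(-1 \right)} \right)} 805 = \left(- \frac{2}{87}\right) \left(-7\right) 805 = \frac{14}{87} \cdot 805 = \frac{11270}{87}$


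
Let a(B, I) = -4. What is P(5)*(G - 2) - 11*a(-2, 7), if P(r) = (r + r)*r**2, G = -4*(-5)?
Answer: 4544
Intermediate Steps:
G = 20
P(r) = 2*r**3 (P(r) = (2*r)*r**2 = 2*r**3)
P(5)*(G - 2) - 11*a(-2, 7) = (2*5**3)*(20 - 2) - 11*(-4) = (2*125)*18 + 44 = 250*18 + 44 = 4500 + 44 = 4544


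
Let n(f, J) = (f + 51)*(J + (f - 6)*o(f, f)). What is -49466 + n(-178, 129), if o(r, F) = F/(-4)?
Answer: 974027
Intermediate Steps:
o(r, F) = -F/4 (o(r, F) = F*(-¼) = -F/4)
n(f, J) = (51 + f)*(J - f*(-6 + f)/4) (n(f, J) = (f + 51)*(J + (f - 6)*(-f/4)) = (51 + f)*(J + (-6 + f)*(-f/4)) = (51 + f)*(J - f*(-6 + f)/4))
-49466 + n(-178, 129) = -49466 + (51*129 - 45/4*(-178)² - ¼*(-178)³ + (153/2)*(-178) + 129*(-178)) = -49466 + (6579 - 45/4*31684 - ¼*(-5639752) - 13617 - 22962) = -49466 + (6579 - 356445 + 1409938 - 13617 - 22962) = -49466 + 1023493 = 974027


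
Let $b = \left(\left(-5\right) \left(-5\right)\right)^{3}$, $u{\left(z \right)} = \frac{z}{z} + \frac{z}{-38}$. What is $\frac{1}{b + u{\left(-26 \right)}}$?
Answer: $\frac{19}{296907} \approx 6.3993 \cdot 10^{-5}$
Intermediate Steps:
$u{\left(z \right)} = 1 - \frac{z}{38}$ ($u{\left(z \right)} = 1 + z \left(- \frac{1}{38}\right) = 1 - \frac{z}{38}$)
$b = 15625$ ($b = 25^{3} = 15625$)
$\frac{1}{b + u{\left(-26 \right)}} = \frac{1}{15625 + \left(1 - - \frac{13}{19}\right)} = \frac{1}{15625 + \left(1 + \frac{13}{19}\right)} = \frac{1}{15625 + \frac{32}{19}} = \frac{1}{\frac{296907}{19}} = \frac{19}{296907}$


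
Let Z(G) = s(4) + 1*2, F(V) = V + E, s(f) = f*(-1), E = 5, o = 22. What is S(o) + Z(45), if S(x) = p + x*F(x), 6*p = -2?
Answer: 1775/3 ≈ 591.67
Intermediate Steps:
p = -⅓ (p = (⅙)*(-2) = -⅓ ≈ -0.33333)
s(f) = -f
F(V) = 5 + V (F(V) = V + 5 = 5 + V)
Z(G) = -2 (Z(G) = -1*4 + 1*2 = -4 + 2 = -2)
S(x) = -⅓ + x*(5 + x)
S(o) + Z(45) = (-⅓ + 22*(5 + 22)) - 2 = (-⅓ + 22*27) - 2 = (-⅓ + 594) - 2 = 1781/3 - 2 = 1775/3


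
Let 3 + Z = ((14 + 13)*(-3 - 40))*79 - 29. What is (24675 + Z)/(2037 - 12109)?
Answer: 16769/2518 ≈ 6.6597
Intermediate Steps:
Z = -91751 (Z = -3 + (((14 + 13)*(-3 - 40))*79 - 29) = -3 + ((27*(-43))*79 - 29) = -3 + (-1161*79 - 29) = -3 + (-91719 - 29) = -3 - 91748 = -91751)
(24675 + Z)/(2037 - 12109) = (24675 - 91751)/(2037 - 12109) = -67076/(-10072) = -67076*(-1/10072) = 16769/2518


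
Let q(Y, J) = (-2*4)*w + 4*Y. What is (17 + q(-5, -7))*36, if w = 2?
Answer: -684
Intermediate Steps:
q(Y, J) = -16 + 4*Y (q(Y, J) = -2*4*2 + 4*Y = -8*2 + 4*Y = -16 + 4*Y)
(17 + q(-5, -7))*36 = (17 + (-16 + 4*(-5)))*36 = (17 + (-16 - 20))*36 = (17 - 36)*36 = -19*36 = -684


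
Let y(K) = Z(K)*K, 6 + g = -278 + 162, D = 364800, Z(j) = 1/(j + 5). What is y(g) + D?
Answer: 42681722/117 ≈ 3.6480e+5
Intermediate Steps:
Z(j) = 1/(5 + j)
g = -122 (g = -6 + (-278 + 162) = -6 - 116 = -122)
y(K) = K/(5 + K)
y(g) + D = -122/(5 - 122) + 364800 = -122/(-117) + 364800 = -122*(-1/117) + 364800 = 122/117 + 364800 = 42681722/117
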